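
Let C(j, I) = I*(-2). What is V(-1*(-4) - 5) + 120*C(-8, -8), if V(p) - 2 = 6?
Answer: 1928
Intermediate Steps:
V(p) = 8 (V(p) = 2 + 6 = 8)
C(j, I) = -2*I
V(-1*(-4) - 5) + 120*C(-8, -8) = 8 + 120*(-2*(-8)) = 8 + 120*16 = 8 + 1920 = 1928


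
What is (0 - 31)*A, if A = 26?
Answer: -806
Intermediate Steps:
(0 - 31)*A = (0 - 31)*26 = -31*26 = -806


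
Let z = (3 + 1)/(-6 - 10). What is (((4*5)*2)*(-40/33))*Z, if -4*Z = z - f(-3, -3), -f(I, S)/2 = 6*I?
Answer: -14500/33 ≈ -439.39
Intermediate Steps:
f(I, S) = -12*I
z = -¼ (z = 4/(-16) = 4*(-1/16) = -¼ ≈ -0.25000)
Z = 145/16 (Z = -(-¼ - (-12)*(-3))/4 = -(-¼ - 1*36)/4 = -(-¼ - 36)/4 = -¼*(-145/4) = 145/16 ≈ 9.0625)
(((4*5)*2)*(-40/33))*Z = (((4*5)*2)*(-40/33))*(145/16) = ((20*2)*(-40*1/33))*(145/16) = (40*(-40/33))*(145/16) = -1600/33*145/16 = -14500/33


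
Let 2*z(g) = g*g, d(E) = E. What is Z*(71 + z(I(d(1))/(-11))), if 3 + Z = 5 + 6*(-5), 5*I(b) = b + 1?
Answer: -6013756/3025 ≈ -1988.0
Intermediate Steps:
I(b) = ⅕ + b/5 (I(b) = (b + 1)/5 = (1 + b)/5 = ⅕ + b/5)
Z = -28 (Z = -3 + (5 + 6*(-5)) = -3 + (5 - 30) = -3 - 25 = -28)
z(g) = g²/2 (z(g) = (g*g)/2 = g²/2)
Z*(71 + z(I(d(1))/(-11))) = -28*(71 + ((⅕ + (⅕)*1)/(-11))²/2) = -28*(71 + ((⅕ + ⅕)*(-1/11))²/2) = -28*(71 + ((⅖)*(-1/11))²/2) = -28*(71 + (-2/55)²/2) = -28*(71 + (½)*(4/3025)) = -28*(71 + 2/3025) = -28*214777/3025 = -6013756/3025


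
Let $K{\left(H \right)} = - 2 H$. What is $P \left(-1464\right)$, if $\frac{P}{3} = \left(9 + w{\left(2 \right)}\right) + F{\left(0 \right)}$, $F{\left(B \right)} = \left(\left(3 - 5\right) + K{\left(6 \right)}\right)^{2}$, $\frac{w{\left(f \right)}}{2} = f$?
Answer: $-917928$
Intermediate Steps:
$w{\left(f \right)} = 2 f$
$F{\left(B \right)} = 196$ ($F{\left(B \right)} = \left(\left(3 - 5\right) - 12\right)^{2} = \left(-2 - 12\right)^{2} = \left(-14\right)^{2} = 196$)
$P = 627$ ($P = 3 \left(\left(9 + 2 \cdot 2\right) + 196\right) = 3 \left(\left(9 + 4\right) + 196\right) = 3 \left(13 + 196\right) = 3 \cdot 209 = 627$)
$P \left(-1464\right) = 627 \left(-1464\right) = -917928$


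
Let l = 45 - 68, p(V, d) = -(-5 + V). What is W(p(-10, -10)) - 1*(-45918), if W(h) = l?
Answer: 45895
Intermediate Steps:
p(V, d) = 5 - V
l = -23
W(h) = -23
W(p(-10, -10)) - 1*(-45918) = -23 - 1*(-45918) = -23 + 45918 = 45895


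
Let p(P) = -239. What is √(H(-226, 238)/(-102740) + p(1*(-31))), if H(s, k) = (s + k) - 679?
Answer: I*√630674447205/51370 ≈ 15.459*I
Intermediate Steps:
H(s, k) = -679 + k + s (H(s, k) = (k + s) - 679 = -679 + k + s)
√(H(-226, 238)/(-102740) + p(1*(-31))) = √((-679 + 238 - 226)/(-102740) - 239) = √(-667*(-1/102740) - 239) = √(667/102740 - 239) = √(-24554193/102740) = I*√630674447205/51370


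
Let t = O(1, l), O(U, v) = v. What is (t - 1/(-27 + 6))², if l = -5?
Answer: 10816/441 ≈ 24.526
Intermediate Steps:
t = -5
(t - 1/(-27 + 6))² = (-5 - 1/(-27 + 6))² = (-5 - 1/(-21))² = (-5 - 1*(-1/21))² = (-5 + 1/21)² = (-104/21)² = 10816/441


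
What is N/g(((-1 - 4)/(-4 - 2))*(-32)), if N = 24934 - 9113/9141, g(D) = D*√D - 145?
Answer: -3130799139/34629155 + 767705536*I*√15/34629155 ≈ -90.409 + 85.861*I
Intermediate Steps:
g(D) = -145 + D^(3/2) (g(D) = D^(3/2) - 145 = -145 + D^(3/2))
N = 227912581/9141 (N = 24934 - 9113*1/9141 = 24934 - 9113/9141 = 227912581/9141 ≈ 24933.)
N/g(((-1 - 4)/(-4 - 2))*(-32)) = 227912581/(9141*(-145 + (((-1 - 4)/(-4 - 2))*(-32))^(3/2))) = 227912581/(9141*(-145 + (-5/(-6)*(-32))^(3/2))) = 227912581/(9141*(-145 + (-5*(-⅙)*(-32))^(3/2))) = 227912581/(9141*(-145 + ((⅚)*(-32))^(3/2))) = 227912581/(9141*(-145 + (-80/3)^(3/2))) = 227912581/(9141*(-145 - 320*I*√15/9))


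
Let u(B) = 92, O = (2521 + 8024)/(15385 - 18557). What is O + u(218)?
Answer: 281279/3172 ≈ 88.676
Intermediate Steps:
O = -10545/3172 (O = 10545/(-3172) = 10545*(-1/3172) = -10545/3172 ≈ -3.3244)
O + u(218) = -10545/3172 + 92 = 281279/3172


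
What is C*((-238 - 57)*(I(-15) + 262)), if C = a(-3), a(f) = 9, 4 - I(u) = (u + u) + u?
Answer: -825705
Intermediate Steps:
I(u) = 4 - 3*u (I(u) = 4 - ((u + u) + u) = 4 - (2*u + u) = 4 - 3*u)
C = 9
C*((-238 - 57)*(I(-15) + 262)) = 9*((-238 - 57)*((4 - 3*(-15)) + 262)) = 9*(-295*((4 + 45) + 262)) = 9*(-295*(49 + 262)) = 9*(-295*311) = 9*(-91745) = -825705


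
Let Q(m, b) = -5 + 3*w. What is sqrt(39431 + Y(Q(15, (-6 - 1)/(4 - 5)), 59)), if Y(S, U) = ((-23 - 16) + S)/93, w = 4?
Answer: sqrt(341035743)/93 ≈ 198.57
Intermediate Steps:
Q(m, b) = 7 (Q(m, b) = -5 + 3*4 = -5 + 12 = 7)
Y(S, U) = -13/31 + S/93 (Y(S, U) = (-39 + S)*(1/93) = -13/31 + S/93)
sqrt(39431 + Y(Q(15, (-6 - 1)/(4 - 5)), 59)) = sqrt(39431 + (-13/31 + (1/93)*7)) = sqrt(39431 + (-13/31 + 7/93)) = sqrt(39431 - 32/93) = sqrt(3667051/93) = sqrt(341035743)/93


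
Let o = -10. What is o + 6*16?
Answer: 86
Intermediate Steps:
o + 6*16 = -10 + 6*16 = -10 + 96 = 86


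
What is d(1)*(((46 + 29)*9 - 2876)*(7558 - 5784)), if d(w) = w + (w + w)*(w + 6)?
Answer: -58568610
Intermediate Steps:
d(w) = w + 2*w*(6 + w) (d(w) = w + (2*w)*(6 + w) = w + 2*w*(6 + w))
d(1)*(((46 + 29)*9 - 2876)*(7558 - 5784)) = (1*(13 + 2*1))*(((46 + 29)*9 - 2876)*(7558 - 5784)) = (1*(13 + 2))*((75*9 - 2876)*1774) = (1*15)*((675 - 2876)*1774) = 15*(-2201*1774) = 15*(-3904574) = -58568610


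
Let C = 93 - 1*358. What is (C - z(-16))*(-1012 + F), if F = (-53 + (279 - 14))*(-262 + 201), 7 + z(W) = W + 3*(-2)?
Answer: 3290784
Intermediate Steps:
z(W) = -13 + W (z(W) = -7 + (W + 3*(-2)) = -7 + (W - 6) = -7 + (-6 + W) = -13 + W)
C = -265 (C = 93 - 358 = -265)
F = -12932 (F = (-53 + 265)*(-61) = 212*(-61) = -12932)
(C - z(-16))*(-1012 + F) = (-265 - (-13 - 16))*(-1012 - 12932) = (-265 - 1*(-29))*(-13944) = (-265 + 29)*(-13944) = -236*(-13944) = 3290784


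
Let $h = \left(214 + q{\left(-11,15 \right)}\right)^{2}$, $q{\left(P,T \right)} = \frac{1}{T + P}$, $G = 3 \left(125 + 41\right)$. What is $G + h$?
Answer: $\frac{742417}{16} \approx 46401.0$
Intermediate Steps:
$G = 498$ ($G = 3 \cdot 166 = 498$)
$q{\left(P,T \right)} = \frac{1}{P + T}$
$h = \frac{734449}{16}$ ($h = \left(214 + \frac{1}{-11 + 15}\right)^{2} = \left(214 + \frac{1}{4}\right)^{2} = \left(\frac{857}{4}\right)^{2} = \frac{734449}{16} \approx 45903.0$)
$G + h = 498 + \frac{734449}{16} = \frac{742417}{16}$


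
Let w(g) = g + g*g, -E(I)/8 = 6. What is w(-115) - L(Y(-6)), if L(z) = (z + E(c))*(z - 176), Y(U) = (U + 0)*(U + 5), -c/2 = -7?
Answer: 5970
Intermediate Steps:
c = 14 (c = -2*(-7) = 14)
Y(U) = U*(5 + U)
E(I) = -48 (E(I) = -8*6 = -48)
w(g) = g + g²
L(z) = (-176 + z)*(-48 + z) (L(z) = (z - 48)*(z - 176) = (-48 + z)*(-176 + z) = (-176 + z)*(-48 + z))
w(-115) - L(Y(-6)) = -115*(1 - 115) - (8448 + (-6*(5 - 6))² - (-1344)*(5 - 6)) = -115*(-114) - (8448 + (-6*(-1))² - (-1344)*(-1)) = 13110 - (8448 + 6² - 224*6) = 13110 - (8448 + 36 - 1344) = 13110 - 1*7140 = 13110 - 7140 = 5970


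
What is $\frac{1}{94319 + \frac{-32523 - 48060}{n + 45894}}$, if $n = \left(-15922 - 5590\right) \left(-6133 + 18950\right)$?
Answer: $\frac{275673410}{26001240438373} \approx 1.0602 \cdot 10^{-5}$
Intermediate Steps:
$n = -275719304$ ($n = \left(-21512\right) 12817 = -275719304$)
$\frac{1}{94319 + \frac{-32523 - 48060}{n + 45894}} = \frac{1}{94319 + \frac{-32523 - 48060}{-275719304 + 45894}} = \frac{1}{94319 - \frac{80583}{-275673410}} = \frac{1}{94319 - - \frac{80583}{275673410}} = \frac{1}{94319 + \frac{80583}{275673410}} = \frac{1}{\frac{26001240438373}{275673410}} = \frac{275673410}{26001240438373}$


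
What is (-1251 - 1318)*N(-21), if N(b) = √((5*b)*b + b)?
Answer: -5138*√546 ≈ -1.2006e+5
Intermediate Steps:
N(b) = √(b + 5*b²) (N(b) = √(5*b² + b) = √(b + 5*b²))
(-1251 - 1318)*N(-21) = (-1251 - 1318)*√(-21*(1 + 5*(-21))) = -2569*2*√546 = -5138*√546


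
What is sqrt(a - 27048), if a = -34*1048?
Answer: 2*I*sqrt(15670) ≈ 250.36*I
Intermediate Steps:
a = -35632
sqrt(a - 27048) = sqrt(-35632 - 27048) = sqrt(-62680) = 2*I*sqrt(15670)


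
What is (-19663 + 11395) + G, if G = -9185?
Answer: -17453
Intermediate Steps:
(-19663 + 11395) + G = (-19663 + 11395) - 9185 = -8268 - 9185 = -17453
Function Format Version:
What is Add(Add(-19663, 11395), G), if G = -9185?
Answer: -17453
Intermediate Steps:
Add(Add(-19663, 11395), G) = Add(Add(-19663, 11395), -9185) = Add(-8268, -9185) = -17453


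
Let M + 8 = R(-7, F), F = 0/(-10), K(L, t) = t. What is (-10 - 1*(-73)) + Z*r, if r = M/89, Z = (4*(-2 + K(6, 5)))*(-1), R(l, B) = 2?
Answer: 5679/89 ≈ 63.809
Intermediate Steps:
F = 0 (F = 0*(-1/10) = 0)
M = -6 (M = -8 + 2 = -6)
Z = -12 (Z = (4*(-2 + 5))*(-1) = (4*3)*(-1) = 12*(-1) = -12)
r = -6/89 ≈ -0.067416
(-10 - 1*(-73)) + Z*r = (-10 - 1*(-73)) - 12*(-6/89) = (-10 + 73) + 72/89 = 63 + 72/89 = 5679/89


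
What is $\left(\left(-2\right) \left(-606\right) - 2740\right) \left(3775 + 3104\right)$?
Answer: $-10511112$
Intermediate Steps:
$\left(\left(-2\right) \left(-606\right) - 2740\right) \left(3775 + 3104\right) = \left(1212 - 2740\right) 6879 = \left(-1528\right) 6879 = -10511112$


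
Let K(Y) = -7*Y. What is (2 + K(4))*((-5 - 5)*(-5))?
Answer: -1300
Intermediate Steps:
(2 + K(4))*((-5 - 5)*(-5)) = (2 - 7*4)*((-5 - 5)*(-5)) = (2 - 28)*(-10*(-5)) = -26*50 = -1300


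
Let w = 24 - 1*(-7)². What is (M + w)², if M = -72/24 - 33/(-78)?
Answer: 514089/676 ≈ 760.49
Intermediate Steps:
M = -67/26 (M = -72*1/24 - 33*(-1/78) = -3 + 11/26 = -67/26 ≈ -2.5769)
w = -25 (w = 24 - 1*49 = 24 - 49 = -25)
(M + w)² = (-67/26 - 25)² = (-717/26)² = 514089/676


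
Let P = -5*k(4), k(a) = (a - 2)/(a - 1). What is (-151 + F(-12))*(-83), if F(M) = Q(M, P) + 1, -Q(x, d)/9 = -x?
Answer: 21414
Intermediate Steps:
k(a) = (-2 + a)/(-1 + a)
P = -10/3 (P = -5*(-2 + 4)/(-1 + 4) = -5*2/3 = -10/3 ≈ -3.3333)
Q(x, d) = 9*x (Q(x, d) = -(-9)*x = 9*x)
F(M) = 1 + 9*M (F(M) = 9*M + 1 = 1 + 9*M)
(-151 + F(-12))*(-83) = (-151 + (1 + 9*(-12)))*(-83) = (-151 + (1 - 108))*(-83) = (-151 - 107)*(-83) = -258*(-83) = 21414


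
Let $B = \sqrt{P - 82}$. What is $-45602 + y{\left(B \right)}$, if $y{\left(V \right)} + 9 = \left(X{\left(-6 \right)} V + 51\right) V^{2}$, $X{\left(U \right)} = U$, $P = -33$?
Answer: $-51476 + 690 i \sqrt{115} \approx -51476.0 + 7399.4 i$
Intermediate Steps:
$B = i \sqrt{115}$ ($B = \sqrt{-33 - 82} = \sqrt{-115} = i \sqrt{115} \approx 10.724 i$)
$y{\left(V \right)} = -9 + V^{2} \left(51 - 6 V\right)$ ($y{\left(V \right)} = -9 + \left(- 6 V + 51\right) V^{2} = -9 + \left(51 - 6 V\right) V^{2} = -9 + V^{2} \left(51 - 6 V\right)$)
$-45602 + y{\left(B \right)} = -45602 - \left(9 + 5865 + 6 \left(- 115 i \sqrt{115}\right)\right) = -45602 - \left(5874 + 6 \left(-115\right) i \sqrt{115}\right) = -45602 - \left(5874 - 690 i \sqrt{115}\right) = -51476 + 690 i \sqrt{115}$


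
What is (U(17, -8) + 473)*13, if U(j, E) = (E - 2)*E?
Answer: 7189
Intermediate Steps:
U(j, E) = E*(-2 + E) (U(j, E) = (-2 + E)*E = E*(-2 + E))
(U(17, -8) + 473)*13 = (-8*(-2 - 8) + 473)*13 = (-8*(-10) + 473)*13 = (80 + 473)*13 = 553*13 = 7189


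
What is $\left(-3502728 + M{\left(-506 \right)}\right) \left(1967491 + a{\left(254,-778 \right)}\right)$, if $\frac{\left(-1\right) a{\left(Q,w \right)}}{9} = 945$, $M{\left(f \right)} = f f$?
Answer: $-6360224174312$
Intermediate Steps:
$M{\left(f \right)} = f^{2}$
$a{\left(Q,w \right)} = -8505$ ($a{\left(Q,w \right)} = \left(-9\right) 945 = -8505$)
$\left(-3502728 + M{\left(-506 \right)}\right) \left(1967491 + a{\left(254,-778 \right)}\right) = \left(-3502728 + \left(-506\right)^{2}\right) \left(1967491 - 8505\right) = \left(-3502728 + 256036\right) 1958986 = \left(-3246692\right) 1958986 = -6360224174312$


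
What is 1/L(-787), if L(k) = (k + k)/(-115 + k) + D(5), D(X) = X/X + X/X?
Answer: 451/1689 ≈ 0.26702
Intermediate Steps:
D(X) = 2 (D(X) = 1 + 1 = 2)
L(k) = 2 + 2*k/(-115 + k) (L(k) = (k + k)/(-115 + k) + 2 = (2*k)/(-115 + k) + 2 = 2*k/(-115 + k) + 2 = 2 + 2*k/(-115 + k))
1/L(-787) = 1/(2*(-115 + 2*(-787))/(-115 - 787)) = 1/(2*(-115 - 1574)/(-902)) = 1/(2*(-1/902)*(-1689)) = 1/(1689/451) = 451/1689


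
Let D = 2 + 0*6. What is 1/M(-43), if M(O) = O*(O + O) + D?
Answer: 1/3700 ≈ 0.00027027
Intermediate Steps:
D = 2 (D = 2 + 0 = 2)
M(O) = 2 + 2*O² (M(O) = O*(O + O) + 2 = O*(2*O) + 2 = 2*O² + 2 = 2 + 2*O²)
1/M(-43) = 1/(2 + 2*(-43)²) = 1/(2 + 2*1849) = 1/(2 + 3698) = 1/3700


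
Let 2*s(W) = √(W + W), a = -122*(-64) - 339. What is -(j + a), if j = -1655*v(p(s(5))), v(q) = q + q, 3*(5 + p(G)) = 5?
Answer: -55507/3 ≈ -18502.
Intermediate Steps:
a = 7469 (a = 7808 - 339 = 7469)
s(W) = √2*√W/2 (s(W) = √(W + W)/2 = √(2*W)/2 = (√2*√W)/2 = √2*√W/2)
p(G) = -10/3 (p(G) = -5 + (⅓)*5 = -5 + 5/3 = -10/3)
v(q) = 2*q
j = 33100/3 (j = -3310*(-10)/3 = -1655*(-20/3) = 33100/3 ≈ 11033.)
-(j + a) = -(33100/3 + 7469) = -1*55507/3 = -55507/3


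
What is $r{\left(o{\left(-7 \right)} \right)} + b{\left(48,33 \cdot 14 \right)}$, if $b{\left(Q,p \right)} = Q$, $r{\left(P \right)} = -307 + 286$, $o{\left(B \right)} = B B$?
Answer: $27$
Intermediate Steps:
$o{\left(B \right)} = B^{2}$
$r{\left(P \right)} = -21$
$r{\left(o{\left(-7 \right)} \right)} + b{\left(48,33 \cdot 14 \right)} = -21 + 48 = 27$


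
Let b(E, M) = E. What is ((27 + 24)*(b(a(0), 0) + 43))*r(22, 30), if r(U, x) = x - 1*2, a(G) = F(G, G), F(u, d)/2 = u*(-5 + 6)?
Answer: 61404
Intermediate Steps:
F(u, d) = 2*u (F(u, d) = 2*(u*(-5 + 6)) = 2*(u*1) = 2*u)
a(G) = 2*G
r(U, x) = -2 + x (r(U, x) = x - 2 = -2 + x)
((27 + 24)*(b(a(0), 0) + 43))*r(22, 30) = ((27 + 24)*(2*0 + 43))*(-2 + 30) = (51*(0 + 43))*28 = (51*43)*28 = 2193*28 = 61404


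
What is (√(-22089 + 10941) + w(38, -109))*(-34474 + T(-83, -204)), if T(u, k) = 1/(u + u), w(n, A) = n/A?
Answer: 108731015/9047 - 5722685*I*√2787/83 ≈ 12018.0 - 3.6399e+6*I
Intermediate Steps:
T(u, k) = 1/(2*u)
(√(-22089 + 10941) + w(38, -109))*(-34474 + T(-83, -204)) = (√(-22089 + 10941) + 38/(-109))*(-34474 + (½)/(-83)) = (√(-11148) + 38*(-1/109))*(-34474 + (½)*(-1/83)) = (2*I*√2787 - 38/109)*(-34474 - 1/166) = (-38/109 + 2*I*√2787)*(-5722685/166) = 108731015/9047 - 5722685*I*√2787/83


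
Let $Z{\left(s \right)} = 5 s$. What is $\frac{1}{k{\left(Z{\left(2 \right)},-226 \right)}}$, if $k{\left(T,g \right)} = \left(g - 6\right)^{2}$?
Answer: $\frac{1}{53824} \approx 1.8579 \cdot 10^{-5}$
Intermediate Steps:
$k{\left(T,g \right)} = \left(-6 + g\right)^{2}$
$\frac{1}{k{\left(Z{\left(2 \right)},-226 \right)}} = \frac{1}{\left(-6 - 226\right)^{2}} = \frac{1}{\left(-232\right)^{2}} = \frac{1}{53824}$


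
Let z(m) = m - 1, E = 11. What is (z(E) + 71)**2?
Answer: 6561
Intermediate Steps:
z(m) = -1 + m
(z(E) + 71)**2 = ((-1 + 11) + 71)**2 = (10 + 71)**2 = 81**2 = 6561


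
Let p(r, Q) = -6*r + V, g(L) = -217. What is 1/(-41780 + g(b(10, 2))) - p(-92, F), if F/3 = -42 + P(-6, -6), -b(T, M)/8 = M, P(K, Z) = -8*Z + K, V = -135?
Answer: -17512750/41997 ≈ -417.00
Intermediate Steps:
P(K, Z) = K - 8*Z
b(T, M) = -8*M
F = 0 (F = 3*(-42 + (-6 - 8*(-6))) = 3*(-42 + (-6 + 48)) = 3*(-42 + 42) = 3*0 = 0)
p(r, Q) = -135 - 6*r (p(r, Q) = -6*r - 135 = -135 - 6*r)
1/(-41780 + g(b(10, 2))) - p(-92, F) = 1/(-41780 - 217) - (-135 - 6*(-92)) = 1/(-41997) - (-135 + 552) = -1/41997 - 1*417 = -1/41997 - 417 = -17512750/41997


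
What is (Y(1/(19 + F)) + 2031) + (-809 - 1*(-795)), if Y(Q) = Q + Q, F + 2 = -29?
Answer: 12101/6 ≈ 2016.8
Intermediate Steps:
F = -31 (F = -2 - 29 = -31)
Y(Q) = 2*Q
(Y(1/(19 + F)) + 2031) + (-809 - 1*(-795)) = (2/(19 - 31) + 2031) + (-809 - 1*(-795)) = (2/(-12) + 2031) + (-809 + 795) = (2*(-1/12) + 2031) - 14 = (-⅙ + 2031) - 14 = 12185/6 - 14 = 12101/6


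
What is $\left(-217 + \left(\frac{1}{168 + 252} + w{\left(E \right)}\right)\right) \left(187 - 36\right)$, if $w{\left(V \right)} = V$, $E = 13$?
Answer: $- \frac{12937529}{420} \approx -30804.0$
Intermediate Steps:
$\left(-217 + \left(\frac{1}{168 + 252} + w{\left(E \right)}\right)\right) \left(187 - 36\right) = \left(-217 + \left(\frac{1}{168 + 252} + 13\right)\right) \left(187 - 36\right) = \left(-217 + \left(\frac{1}{420} + 13\right)\right) \left(187 - 36\right) = \left(-217 + \frac{5461}{420}\right) 151 = \left(- \frac{85679}{420}\right) 151 = - \frac{12937529}{420}$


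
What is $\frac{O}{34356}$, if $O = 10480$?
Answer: $\frac{2620}{8589} \approx 0.30504$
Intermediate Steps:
$\frac{O}{34356} = \frac{10480}{34356} = 10480 \cdot \frac{1}{34356} = \frac{2620}{8589}$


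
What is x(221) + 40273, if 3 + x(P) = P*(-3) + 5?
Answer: 39612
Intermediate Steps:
x(P) = 2 - 3*P (x(P) = -3 + (P*(-3) + 5) = -3 + (-3*P + 5) = -3 + (5 - 3*P) = 2 - 3*P)
x(221) + 40273 = (2 - 3*221) + 40273 = (2 - 663) + 40273 = -661 + 40273 = 39612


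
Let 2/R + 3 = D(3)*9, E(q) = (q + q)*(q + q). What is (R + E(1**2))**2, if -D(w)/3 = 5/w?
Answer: 9025/576 ≈ 15.668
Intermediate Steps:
D(w) = -15/w
E(q) = 4*q**2 (E(q) = (2*q)*(2*q) = 4*q**2)
R = -1/24 (R = 2/(-3 - 15/3*9) = 2/(-3 - 15*1/3*9) = 2/(-3 - 5*9) = 2/(-3 - 45) = 2/(-48) = 2*(-1/48) = -1/24 ≈ -0.041667)
(R + E(1**2))**2 = (-1/24 + 4*(1**2)**2)**2 = (-1/24 + 4*1**2)**2 = (-1/24 + 4*1)**2 = (-1/24 + 4)**2 = (95/24)**2 = 9025/576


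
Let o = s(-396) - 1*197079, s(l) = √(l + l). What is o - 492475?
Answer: -689554 + 6*I*√22 ≈ -6.8955e+5 + 28.142*I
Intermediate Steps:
s(l) = √2*√l (s(l) = √(2*l) = √2*√l)
o = -197079 + 6*I*√22 (o = √2*√(-396) - 1*197079 = √2*(6*I*√11) - 197079 = 6*I*√22 - 197079 = -197079 + 6*I*√22 ≈ -1.9708e+5 + 28.142*I)
o - 492475 = (-197079 + 6*I*√22) - 492475 = -689554 + 6*I*√22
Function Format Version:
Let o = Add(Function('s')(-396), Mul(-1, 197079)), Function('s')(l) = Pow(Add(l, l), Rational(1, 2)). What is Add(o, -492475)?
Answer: Add(-689554, Mul(6, I, Pow(22, Rational(1, 2)))) ≈ Add(-6.8955e+5, Mul(28.142, I))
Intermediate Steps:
Function('s')(l) = Mul(Pow(2, Rational(1, 2)), Pow(l, Rational(1, 2))) (Function('s')(l) = Pow(Mul(2, l), Rational(1, 2)) = Mul(Pow(2, Rational(1, 2)), Pow(l, Rational(1, 2))))
o = Add(-197079, Mul(6, I, Pow(22, Rational(1, 2)))) (o = Add(Mul(Pow(2, Rational(1, 2)), Pow(-396, Rational(1, 2))), Mul(-1, 197079)) = Add(Mul(Pow(2, Rational(1, 2)), Mul(6, I, Pow(11, Rational(1, 2)))), -197079) = Add(Mul(6, I, Pow(22, Rational(1, 2))), -197079) = Add(-197079, Mul(6, I, Pow(22, Rational(1, 2)))) ≈ Add(-1.9708e+5, Mul(28.142, I)))
Add(o, -492475) = Add(Add(-197079, Mul(6, I, Pow(22, Rational(1, 2)))), -492475) = Add(-689554, Mul(6, I, Pow(22, Rational(1, 2))))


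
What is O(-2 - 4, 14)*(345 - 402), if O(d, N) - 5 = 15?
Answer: -1140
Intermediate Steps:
O(d, N) = 20 (O(d, N) = 5 + 15 = 20)
O(-2 - 4, 14)*(345 - 402) = 20*(345 - 402) = 20*(-57) = -1140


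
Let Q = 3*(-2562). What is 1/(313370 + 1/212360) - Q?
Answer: 511482188315246/66547253201 ≈ 7686.0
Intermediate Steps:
Q = -7686
1/(313370 + 1/212360) - Q = 1/(313370 + 1/212360) - 1*(-7686) = 1/(313370 + 1/212360) + 7686 = 1/(66547253201/212360) + 7686 = 212360/66547253201 + 7686 = 511482188315246/66547253201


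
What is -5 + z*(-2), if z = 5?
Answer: -15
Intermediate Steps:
-5 + z*(-2) = -5 + 5*(-2) = -5 - 10 = -15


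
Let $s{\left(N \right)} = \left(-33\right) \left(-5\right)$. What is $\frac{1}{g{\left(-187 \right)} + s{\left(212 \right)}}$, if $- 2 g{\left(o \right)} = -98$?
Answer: $\frac{1}{214} \approx 0.0046729$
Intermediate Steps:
$s{\left(N \right)} = 165$
$g{\left(o \right)} = 49$ ($g{\left(o \right)} = \left(- \frac{1}{2}\right) \left(-98\right) = 49$)
$\frac{1}{g{\left(-187 \right)} + s{\left(212 \right)}} = \frac{1}{49 + 165} = \frac{1}{214}$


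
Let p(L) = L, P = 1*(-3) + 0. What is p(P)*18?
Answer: -54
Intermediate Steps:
P = -3 (P = -3 + 0 = -3)
p(P)*18 = -3*18 = -54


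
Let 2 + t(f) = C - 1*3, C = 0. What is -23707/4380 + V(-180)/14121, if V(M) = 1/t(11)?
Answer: -111589141/20616660 ≈ -5.4126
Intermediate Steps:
t(f) = -5 (t(f) = -2 + (0 - 1*3) = -2 + (0 - 3) = -2 - 3 = -5)
V(M) = -1/5 (V(M) = 1/(-5) = -1/5)
-23707/4380 + V(-180)/14121 = -23707/4380 - 1/5/14121 = -23707*1/4380 - 1/5*1/14121 = -23707/4380 - 1/70605 = -111589141/20616660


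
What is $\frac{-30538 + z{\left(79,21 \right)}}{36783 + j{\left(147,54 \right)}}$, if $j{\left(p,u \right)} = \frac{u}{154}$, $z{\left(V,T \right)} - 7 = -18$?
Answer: $- \frac{784091}{944106} \approx -0.83051$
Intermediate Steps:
$z{\left(V,T \right)} = -11$ ($z{\left(V,T \right)} = 7 - 18 = -11$)
$j{\left(p,u \right)} = \frac{u}{154}$ ($j{\left(p,u \right)} = u \frac{1}{154} = \frac{u}{154}$)
$\frac{-30538 + z{\left(79,21 \right)}}{36783 + j{\left(147,54 \right)}} = \frac{-30538 - 11}{36783 + \frac{1}{154} \cdot 54} = - \frac{30549}{36783 + \frac{27}{77}} = - \frac{30549}{\frac{2832318}{77}} = \left(-30549\right) \frac{77}{2832318} = - \frac{784091}{944106}$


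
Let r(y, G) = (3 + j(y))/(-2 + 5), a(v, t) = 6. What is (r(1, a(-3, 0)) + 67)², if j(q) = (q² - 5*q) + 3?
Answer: 41209/9 ≈ 4578.8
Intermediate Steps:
j(q) = 3 + q² - 5*q
r(y, G) = 2 - 5*y/3 + y²/3 (r(y, G) = (3 + (3 + y² - 5*y))/(-2 + 5) = (6 + y² - 5*y)/3 = (6 + y² - 5*y)*(⅓) = 2 - 5*y/3 + y²/3)
(r(1, a(-3, 0)) + 67)² = ((2 - 5/3*1 + (⅓)*1²) + 67)² = ((2 - 5/3 + (⅓)*1) + 67)² = ((2 - 5/3 + ⅓) + 67)² = (⅔ + 67)² = (203/3)² = 41209/9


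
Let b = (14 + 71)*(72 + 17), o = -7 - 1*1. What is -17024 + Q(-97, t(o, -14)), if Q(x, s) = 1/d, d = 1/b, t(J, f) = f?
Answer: -9459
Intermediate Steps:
o = -8 (o = -7 - 1 = -8)
b = 7565 (b = 85*89 = 7565)
d = 1/7565 ≈ 0.00013219
Q(x, s) = 7565 (Q(x, s) = 1/(1/7565) = 7565)
-17024 + Q(-97, t(o, -14)) = -17024 + 7565 = -9459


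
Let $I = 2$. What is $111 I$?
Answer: $222$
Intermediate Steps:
$111 I = 111 \cdot 2 = 222$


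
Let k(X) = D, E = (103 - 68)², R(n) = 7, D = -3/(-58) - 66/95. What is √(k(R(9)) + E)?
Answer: √37171600570/5510 ≈ 34.991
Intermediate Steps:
D = -3543/5510 (D = -3*(-1/58) - 66*1/95 = 3/58 - 66/95 = -3543/5510 ≈ -0.64301)
E = 1225 (E = 35² = 1225)
k(X) = -3543/5510
√(k(R(9)) + E) = √(-3543/5510 + 1225) = √(6746207/5510) = √37171600570/5510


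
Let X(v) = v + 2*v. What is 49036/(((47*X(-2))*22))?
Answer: -12259/1551 ≈ -7.9039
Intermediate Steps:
X(v) = 3*v
49036/(((47*X(-2))*22)) = 49036/(((47*(3*(-2)))*22)) = 49036/(((47*(-6))*22)) = 49036/((-282*22)) = 49036/(-6204) = 49036*(-1/6204) = -12259/1551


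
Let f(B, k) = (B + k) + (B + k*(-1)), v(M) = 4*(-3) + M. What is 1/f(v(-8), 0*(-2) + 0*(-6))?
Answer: -1/40 ≈ -0.025000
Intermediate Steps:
v(M) = -12 + M
f(B, k) = 2*B (f(B, k) = (B + k) + (B - k) = 2*B)
1/f(v(-8), 0*(-2) + 0*(-6)) = 1/(2*(-12 - 8)) = 1/(2*(-20)) = 1/(-40) = -1/40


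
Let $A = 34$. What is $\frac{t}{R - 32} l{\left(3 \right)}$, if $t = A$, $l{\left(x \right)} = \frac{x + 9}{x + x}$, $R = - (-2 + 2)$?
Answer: $- \frac{17}{8} \approx -2.125$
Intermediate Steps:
$R = 0$ ($R = \left(-1\right) 0 = 0$)
$l{\left(x \right)} = \frac{9 + x}{2 x}$
$t = 34$
$\frac{t}{R - 32} l{\left(3 \right)} = \frac{34}{0 - 32} \frac{9 + 3}{2 \cdot 3} = \frac{34}{-32} \cdot \frac{1}{2} \cdot \frac{1}{3} \cdot 12 = 34 \left(- \frac{1}{32}\right) 2 = \left(- \frac{17}{16}\right) 2 = - \frac{17}{8}$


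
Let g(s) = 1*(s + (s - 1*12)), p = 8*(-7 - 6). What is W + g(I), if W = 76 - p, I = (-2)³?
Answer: 152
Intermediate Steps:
p = -104 (p = 8*(-13) = -104)
I = -8
g(s) = -12 + 2*s (g(s) = 1*(s + (s - 12)) = 1*(s + (-12 + s)) = 1*(-12 + 2*s) = -12 + 2*s)
W = 180 (W = 76 - 1*(-104) = 76 + 104 = 180)
W + g(I) = 180 + (-12 + 2*(-8)) = 180 + (-12 - 16) = 180 - 28 = 152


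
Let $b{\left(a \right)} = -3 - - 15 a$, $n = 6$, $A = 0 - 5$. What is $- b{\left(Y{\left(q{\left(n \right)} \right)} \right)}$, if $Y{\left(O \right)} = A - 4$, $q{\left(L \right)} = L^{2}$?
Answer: $138$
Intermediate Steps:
$A = -5$ ($A = 0 - 5 = -5$)
$Y{\left(O \right)} = -9$ ($Y{\left(O \right)} = -5 - 4 = -9$)
$b{\left(a \right)} = -3 + 15 a$
$- b{\left(Y{\left(q{\left(n \right)} \right)} \right)} = - (-3 + 15 \left(-9\right)) = - (-3 - 135) = \left(-1\right) \left(-138\right) = 138$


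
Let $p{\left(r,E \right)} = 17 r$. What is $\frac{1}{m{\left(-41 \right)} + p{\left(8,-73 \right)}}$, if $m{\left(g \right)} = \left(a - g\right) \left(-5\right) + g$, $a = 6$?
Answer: $- \frac{1}{140} \approx -0.0071429$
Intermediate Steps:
$m{\left(g \right)} = -30 + 6 g$ ($m{\left(g \right)} = \left(6 - g\right) \left(-5\right) + g = \left(-30 + 5 g\right) + g = -30 + 6 g$)
$\frac{1}{m{\left(-41 \right)} + p{\left(8,-73 \right)}} = \frac{1}{\left(-30 + 6 \left(-41\right)\right) + 17 \cdot 8} = \frac{1}{\left(-30 - 246\right) + 136} = \frac{1}{-276 + 136} = \frac{1}{-140} = - \frac{1}{140}$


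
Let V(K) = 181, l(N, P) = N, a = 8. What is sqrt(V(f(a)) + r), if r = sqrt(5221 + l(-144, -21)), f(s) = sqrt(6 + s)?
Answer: sqrt(181 + sqrt(5077)) ≈ 15.882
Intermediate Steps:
r = sqrt(5077) (r = sqrt(5221 - 144) = sqrt(5077) ≈ 71.253)
sqrt(V(f(a)) + r) = sqrt(181 + sqrt(5077))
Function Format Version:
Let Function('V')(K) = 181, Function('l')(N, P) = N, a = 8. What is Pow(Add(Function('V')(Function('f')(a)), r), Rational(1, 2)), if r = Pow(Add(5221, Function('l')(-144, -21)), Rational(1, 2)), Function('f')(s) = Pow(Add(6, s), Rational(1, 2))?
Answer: Pow(Add(181, Pow(5077, Rational(1, 2))), Rational(1, 2)) ≈ 15.882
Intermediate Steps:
r = Pow(5077, Rational(1, 2)) (r = Pow(Add(5221, -144), Rational(1, 2)) = Pow(5077, Rational(1, 2)) ≈ 71.253)
Pow(Add(Function('V')(Function('f')(a)), r), Rational(1, 2)) = Pow(Add(181, Pow(5077, Rational(1, 2))), Rational(1, 2))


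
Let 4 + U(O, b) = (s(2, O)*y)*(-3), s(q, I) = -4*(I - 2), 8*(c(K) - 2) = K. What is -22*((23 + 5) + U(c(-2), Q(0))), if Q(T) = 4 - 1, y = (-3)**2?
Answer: 66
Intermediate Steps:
c(K) = 2 + K/8
y = 9
Q(T) = 3
s(q, I) = 8 - 4*I (s(q, I) = -4*(-2 + I) = 8 - 4*I)
U(O, b) = -220 + 108*O (U(O, b) = -4 + ((8 - 4*O)*9)*(-3) = -4 + (72 - 36*O)*(-3) = -4 + (-216 + 108*O) = -220 + 108*O)
-22*((23 + 5) + U(c(-2), Q(0))) = -22*((23 + 5) + (-220 + 108*(2 + (1/8)*(-2)))) = -22*(28 + (-220 + 108*(2 - 1/4))) = -22*(28 + (-220 + 108*(7/4))) = -22*(28 + (-220 + 189)) = -22*(28 - 31) = -22*(-3) = 66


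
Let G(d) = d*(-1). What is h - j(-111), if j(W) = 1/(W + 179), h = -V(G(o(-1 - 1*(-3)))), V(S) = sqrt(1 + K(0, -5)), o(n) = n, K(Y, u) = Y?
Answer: -69/68 ≈ -1.0147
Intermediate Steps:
G(d) = -d
V(S) = 1 (V(S) = sqrt(1 + 0) = sqrt(1) = 1)
h = -1 (h = -1*1 = -1)
j(W) = 1/(179 + W)
h - j(-111) = -1 - 1/(179 - 111) = -1 - 1/68 = -69/68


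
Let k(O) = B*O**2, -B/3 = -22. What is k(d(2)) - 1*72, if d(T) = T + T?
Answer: 984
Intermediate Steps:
B = 66 (B = -3*(-22) = 66)
d(T) = 2*T
k(O) = 66*O**2
k(d(2)) - 1*72 = 66*(2*2)**2 - 1*72 = 66*4**2 - 72 = 66*16 - 72 = 1056 - 72 = 984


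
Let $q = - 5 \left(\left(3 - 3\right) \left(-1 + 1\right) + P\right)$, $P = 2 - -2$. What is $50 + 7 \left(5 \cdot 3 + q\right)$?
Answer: $15$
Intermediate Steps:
$P = 4$ ($P = 2 + 2 = 4$)
$q = -20$ ($q = - 5 \left(\left(3 - 3\right) \left(-1 + 1\right) + 4\right) = - 5 \left(0 \cdot 0 + 4\right) = - 5 \left(0 + 4\right) = \left(-5\right) 4 = -20$)
$50 + 7 \left(5 \cdot 3 + q\right) = 50 + 7 \left(5 \cdot 3 - 20\right) = 50 + 7 \left(15 - 20\right) = 50 + 7 \left(-5\right) = 50 - 35 = 15$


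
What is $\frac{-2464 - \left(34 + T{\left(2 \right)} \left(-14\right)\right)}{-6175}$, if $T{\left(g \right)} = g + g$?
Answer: $\frac{2442}{6175} \approx 0.39547$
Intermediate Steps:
$T{\left(g \right)} = 2 g$
$\frac{-2464 - \left(34 + T{\left(2 \right)} \left(-14\right)\right)}{-6175} = \frac{-2464 - \left(34 + 2 \cdot 2 \left(-14\right)\right)}{-6175} = \left(-2464 - \left(34 + 4 \left(-14\right)\right)\right) \left(- \frac{1}{6175}\right) = \left(-2464 - \left(34 - 56\right)\right) \left(- \frac{1}{6175}\right) = \left(-2464 - -22\right) \left(- \frac{1}{6175}\right) = \left(-2464 + 22\right) \left(- \frac{1}{6175}\right) = \left(-2442\right) \left(- \frac{1}{6175}\right) = \frac{2442}{6175}$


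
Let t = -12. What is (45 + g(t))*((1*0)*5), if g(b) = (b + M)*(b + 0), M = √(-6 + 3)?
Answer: 0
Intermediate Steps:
M = I*√3 (M = √(-3) = I*√3 ≈ 1.732*I)
g(b) = b*(b + I*√3) (g(b) = (b + I*√3)*(b + 0) = (b + I*√3)*b = b*(b + I*√3))
(45 + g(t))*((1*0)*5) = (45 - 12*(-12 + I*√3))*((1*0)*5) = (45 + (144 - 12*I*√3))*(0*5) = (189 - 12*I*√3)*0 = 0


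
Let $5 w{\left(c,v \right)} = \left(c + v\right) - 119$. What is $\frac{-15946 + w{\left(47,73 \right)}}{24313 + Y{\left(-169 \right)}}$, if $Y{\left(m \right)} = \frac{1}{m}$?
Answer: $- \frac{13474201}{20544480} \approx -0.65586$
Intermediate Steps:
$w{\left(c,v \right)} = - \frac{119}{5} + \frac{c}{5} + \frac{v}{5}$ ($w{\left(c,v \right)} = \frac{\left(c + v\right) - 119}{5} = \frac{-119 + c + v}{5} = - \frac{119}{5} + \frac{c}{5} + \frac{v}{5}$)
$\frac{-15946 + w{\left(47,73 \right)}}{24313 + Y{\left(-169 \right)}} = \frac{-15946 + \left(- \frac{119}{5} + \frac{1}{5} \cdot 47 + \frac{1}{5} \cdot 73\right)}{24313 + \frac{1}{-169}} = \frac{-15946 + \left(- \frac{119}{5} + \frac{47}{5} + \frac{73}{5}\right)}{24313 - \frac{1}{169}} = \frac{-15946 + \frac{1}{5}}{\frac{4108896}{169}} = \left(- \frac{79729}{5}\right) \frac{169}{4108896} = - \frac{13474201}{20544480}$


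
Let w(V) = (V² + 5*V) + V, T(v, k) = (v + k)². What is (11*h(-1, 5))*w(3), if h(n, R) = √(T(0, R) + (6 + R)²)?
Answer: 297*√146 ≈ 3588.7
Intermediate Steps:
T(v, k) = (k + v)²
h(n, R) = √(R² + (6 + R)²) (h(n, R) = √((R + 0)² + (6 + R)²) = √(R² + (6 + R)²))
w(V) = V² + 6*V
(11*h(-1, 5))*w(3) = (11*√(5² + (6 + 5)²))*(3*(6 + 3)) = (11*√(25 + 11²))*(3*9) = (11*√(25 + 121))*27 = (11*√146)*27 = 297*√146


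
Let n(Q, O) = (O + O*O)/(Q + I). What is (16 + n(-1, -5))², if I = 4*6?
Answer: 150544/529 ≈ 284.58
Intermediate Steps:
I = 24
n(Q, O) = (O + O²)/(24 + Q) (n(Q, O) = (O + O*O)/(Q + 24) = (O + O²)/(24 + Q))
(16 + n(-1, -5))² = (16 - 5*(1 - 5)/(24 - 1))² = (16 - 5*(-4)/23)² = (16 - 5*1/23*(-4))² = (16 + 20/23)² = (388/23)² = 150544/529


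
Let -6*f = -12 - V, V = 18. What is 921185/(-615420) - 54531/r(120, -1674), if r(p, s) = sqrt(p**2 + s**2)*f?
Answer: -184237/123084 - 18177*sqrt(78241)/782410 ≈ -7.9952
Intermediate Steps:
f = 5 (f = -(-12 - 1*18)/6 = -(-12 - 18)/6 = -1/6*(-30) = 5)
r(p, s) = 5*sqrt(p**2 + s**2) (r(p, s) = sqrt(p**2 + s**2)*5 = 5*sqrt(p**2 + s**2))
921185/(-615420) - 54531/r(120, -1674) = 921185/(-615420) - 54531*1/(5*sqrt(120**2 + (-1674)**2)) = 921185*(-1/615420) - 54531*1/(5*sqrt(14400 + 2802276)) = -184237/123084 - 54531*sqrt(78241)/2347230 = -184237/123084 - 18177*sqrt(78241)/782410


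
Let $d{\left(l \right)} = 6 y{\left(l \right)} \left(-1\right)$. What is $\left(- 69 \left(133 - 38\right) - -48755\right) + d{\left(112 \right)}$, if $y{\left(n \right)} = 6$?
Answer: $42164$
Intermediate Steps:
$d{\left(l \right)} = -36$ ($d{\left(l \right)} = 6 \cdot 6 \left(-1\right) = 36 \left(-1\right) = -36$)
$\left(- 69 \left(133 - 38\right) - -48755\right) + d{\left(112 \right)} = \left(- 69 \left(133 - 38\right) - -48755\right) - 36 = \left(\left(-69\right) 95 + 48755\right) - 36 = \left(-6555 + 48755\right) - 36 = 42200 - 36 = 42164$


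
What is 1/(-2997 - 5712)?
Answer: -1/8709 ≈ -0.00011482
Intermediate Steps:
1/(-2997 - 5712) = 1/(-8709) = -1/8709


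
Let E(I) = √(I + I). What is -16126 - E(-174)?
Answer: -16126 - 2*I*√87 ≈ -16126.0 - 18.655*I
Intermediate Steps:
E(I) = √2*√I (E(I) = √(2*I) = √2*√I)
-16126 - E(-174) = -16126 - √2*√(-174) = -16126 - √2*I*√174 = -16126 - 2*I*√87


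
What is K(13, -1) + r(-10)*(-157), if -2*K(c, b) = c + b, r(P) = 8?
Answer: -1262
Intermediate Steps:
K(c, b) = -b/2 - c/2 (K(c, b) = -(c + b)/2 = -(b + c)/2 = -b/2 - c/2)
K(13, -1) + r(-10)*(-157) = (-1/2*(-1) - 1/2*13) + 8*(-157) = (1/2 - 13/2) - 1256 = -6 - 1256 = -1262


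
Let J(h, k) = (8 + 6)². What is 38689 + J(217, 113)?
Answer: 38885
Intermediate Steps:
J(h, k) = 196 (J(h, k) = 14² = 196)
38689 + J(217, 113) = 38689 + 196 = 38885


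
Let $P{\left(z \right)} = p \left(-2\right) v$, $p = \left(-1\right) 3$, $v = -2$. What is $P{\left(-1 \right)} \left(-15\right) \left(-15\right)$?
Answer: $-2700$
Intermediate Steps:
$p = -3$
$P{\left(z \right)} = -12$ ($P{\left(z \right)} = \left(-3\right) \left(-2\right) \left(-2\right) = 6 \left(-2\right) = -12$)
$P{\left(-1 \right)} \left(-15\right) \left(-15\right) = \left(-12\right) \left(-15\right) \left(-15\right) = 180 \left(-15\right) = -2700$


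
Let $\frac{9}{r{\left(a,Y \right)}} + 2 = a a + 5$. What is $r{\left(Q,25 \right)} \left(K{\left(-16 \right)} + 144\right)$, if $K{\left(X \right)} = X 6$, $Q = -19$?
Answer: $\frac{108}{91} \approx 1.1868$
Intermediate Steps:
$K{\left(X \right)} = 6 X$
$r{\left(a,Y \right)} = \frac{9}{3 + a^{2}}$ ($r{\left(a,Y \right)} = \frac{9}{-2 + \left(a a + 5\right)} = \frac{9}{-2 + \left(a^{2} + 5\right)} = \frac{9}{-2 + \left(5 + a^{2}\right)} = \frac{9}{3 + a^{2}}$)
$r{\left(Q,25 \right)} \left(K{\left(-16 \right)} + 144\right) = \frac{9}{3 + \left(-19\right)^{2}} \left(6 \left(-16\right) + 144\right) = \frac{9}{3 + 361} \left(-96 + 144\right) = \frac{9}{364} \cdot 48 = \frac{108}{91}$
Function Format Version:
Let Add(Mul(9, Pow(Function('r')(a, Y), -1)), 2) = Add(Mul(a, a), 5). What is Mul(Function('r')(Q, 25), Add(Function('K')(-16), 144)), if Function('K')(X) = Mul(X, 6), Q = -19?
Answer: Rational(108, 91) ≈ 1.1868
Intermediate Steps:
Function('K')(X) = Mul(6, X)
Function('r')(a, Y) = Mul(9, Pow(Add(3, Pow(a, 2)), -1)) (Function('r')(a, Y) = Mul(9, Pow(Add(-2, Add(Mul(a, a), 5)), -1)) = Mul(9, Pow(Add(-2, Add(Pow(a, 2), 5)), -1)) = Mul(9, Pow(Add(-2, Add(5, Pow(a, 2))), -1)) = Mul(9, Pow(Add(3, Pow(a, 2)), -1)))
Mul(Function('r')(Q, 25), Add(Function('K')(-16), 144)) = Mul(Mul(9, Pow(Add(3, Pow(-19, 2)), -1)), Add(Mul(6, -16), 144)) = Mul(Mul(9, Pow(Add(3, 361), -1)), Add(-96, 144)) = Mul(Mul(9, Pow(364, -1)), 48) = Mul(Mul(9, Rational(1, 364)), 48) = Mul(Rational(9, 364), 48) = Rational(108, 91)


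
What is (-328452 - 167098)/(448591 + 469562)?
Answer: -29150/54009 ≈ -0.53972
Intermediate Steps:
(-328452 - 167098)/(448591 + 469562) = -495550/918153 = -495550*1/918153 = -29150/54009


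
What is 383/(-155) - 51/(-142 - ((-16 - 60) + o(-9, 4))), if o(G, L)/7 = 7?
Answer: -7228/3565 ≈ -2.0275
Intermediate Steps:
o(G, L) = 49 (o(G, L) = 7*7 = 49)
383/(-155) - 51/(-142 - ((-16 - 60) + o(-9, 4))) = 383/(-155) - 51/(-142 - ((-16 - 60) + 49)) = 383*(-1/155) - 51/(-142 - (-76 + 49)) = -383/155 - 51/(-142 - 1*(-27)) = -383/155 - 51/(-142 + 27) = -383/155 - 51/(-115) = -383/155 - 51*(-1/115) = -383/155 + 51/115 = -7228/3565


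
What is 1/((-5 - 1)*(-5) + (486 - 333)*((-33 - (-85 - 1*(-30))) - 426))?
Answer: -1/61782 ≈ -1.6186e-5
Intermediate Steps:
1/((-5 - 1)*(-5) + (486 - 333)*((-33 - (-85 - 1*(-30))) - 426)) = 1/(-6*(-5) + 153*((-33 - (-85 + 30)) - 426)) = 1/(30 + 153*((-33 - 1*(-55)) - 426)) = 1/(30 + 153*((-33 + 55) - 426)) = 1/(30 + 153*(22 - 426)) = 1/(30 + 153*(-404)) = 1/(30 - 61812) = 1/(-61782) = -1/61782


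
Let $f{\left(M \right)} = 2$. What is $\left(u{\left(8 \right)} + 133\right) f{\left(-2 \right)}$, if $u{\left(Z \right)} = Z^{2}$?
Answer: $394$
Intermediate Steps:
$\left(u{\left(8 \right)} + 133\right) f{\left(-2 \right)} = \left(8^{2} + 133\right) 2 = \left(64 + 133\right) 2 = 197 \cdot 2 = 394$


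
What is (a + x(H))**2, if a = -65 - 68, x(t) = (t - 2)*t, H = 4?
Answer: 15625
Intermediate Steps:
x(t) = t*(-2 + t) (x(t) = (-2 + t)*t = t*(-2 + t))
a = -133
(a + x(H))**2 = (-133 + 4*(-2 + 4))**2 = (-133 + 4*2)**2 = (-133 + 8)**2 = (-125)**2 = 15625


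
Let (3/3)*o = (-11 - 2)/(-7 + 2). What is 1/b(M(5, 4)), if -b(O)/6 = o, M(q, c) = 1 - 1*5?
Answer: -5/78 ≈ -0.064103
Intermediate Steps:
o = 13/5 (o = (-11 - 2)/(-7 + 2) = -13/(-5) = -13*(-⅕) = 13/5 ≈ 2.6000)
M(q, c) = -4 (M(q, c) = 1 - 5 = -4)
b(O) = -78/5 (b(O) = -6*13/5 = -78/5)
1/b(M(5, 4)) = 1/(-78/5) = -5/78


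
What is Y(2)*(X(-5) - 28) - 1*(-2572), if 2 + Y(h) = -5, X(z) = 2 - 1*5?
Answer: 2789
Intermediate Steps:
X(z) = -3 (X(z) = 2 - 5 = -3)
Y(h) = -7 (Y(h) = -2 - 5 = -7)
Y(2)*(X(-5) - 28) - 1*(-2572) = -7*(-3 - 28) - 1*(-2572) = -7*(-31) + 2572 = 217 + 2572 = 2789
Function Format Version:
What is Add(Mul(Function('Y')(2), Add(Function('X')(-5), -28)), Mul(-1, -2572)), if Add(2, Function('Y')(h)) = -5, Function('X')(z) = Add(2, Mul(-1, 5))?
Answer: 2789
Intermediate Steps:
Function('X')(z) = -3 (Function('X')(z) = Add(2, -5) = -3)
Function('Y')(h) = -7 (Function('Y')(h) = Add(-2, -5) = -7)
Add(Mul(Function('Y')(2), Add(Function('X')(-5), -28)), Mul(-1, -2572)) = Add(Mul(-7, Add(-3, -28)), Mul(-1, -2572)) = Add(Mul(-7, -31), 2572) = Add(217, 2572) = 2789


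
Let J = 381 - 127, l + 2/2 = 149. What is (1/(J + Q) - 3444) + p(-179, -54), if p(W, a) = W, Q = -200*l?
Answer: -106320559/29346 ≈ -3623.0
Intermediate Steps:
l = 148 (l = -1 + 149 = 148)
Q = -29600 (Q = -200*148 = -29600)
J = 254
(1/(J + Q) - 3444) + p(-179, -54) = (1/(254 - 29600) - 3444) - 179 = (1/(-29346) - 3444) - 179 = (-1/29346 - 3444) - 179 = -101067625/29346 - 179 = -106320559/29346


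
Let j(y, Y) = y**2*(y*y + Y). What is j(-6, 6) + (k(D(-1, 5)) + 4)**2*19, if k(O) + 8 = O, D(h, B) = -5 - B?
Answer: 5236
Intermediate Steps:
k(O) = -8 + O
j(y, Y) = y**2*(Y + y**2) (j(y, Y) = y**2*(y**2 + Y) = y**2*(Y + y**2))
j(-6, 6) + (k(D(-1, 5)) + 4)**2*19 = (-6)**2*(6 + (-6)**2) + ((-8 + (-5 - 1*5)) + 4)**2*19 = 36*(6 + 36) + ((-8 + (-5 - 5)) + 4)**2*19 = 36*42 + ((-8 - 10) + 4)**2*19 = 1512 + (-18 + 4)**2*19 = 1512 + (-14)**2*19 = 1512 + 196*19 = 1512 + 3724 = 5236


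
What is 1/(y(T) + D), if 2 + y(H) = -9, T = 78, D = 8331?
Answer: 1/8320 ≈ 0.00012019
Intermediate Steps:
y(H) = -11 (y(H) = -2 - 9 = -11)
1/(y(T) + D) = 1/(-11 + 8331) = 1/8320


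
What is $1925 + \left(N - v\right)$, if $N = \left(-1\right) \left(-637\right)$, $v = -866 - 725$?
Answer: $4153$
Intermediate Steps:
$v = -1591$ ($v = -866 - 725 = -1591$)
$N = 637$
$1925 + \left(N - v\right) = 1925 + \left(637 - -1591\right) = 1925 + \left(637 + 1591\right) = 1925 + 2228 = 4153$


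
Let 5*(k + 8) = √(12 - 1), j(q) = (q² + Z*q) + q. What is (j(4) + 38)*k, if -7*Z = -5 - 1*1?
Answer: -3440/7 + 86*√11/7 ≈ -450.68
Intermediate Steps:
Z = 6/7 (Z = -(-5 - 1*1)/7 = -(-5 - 1)/7 = -⅐*(-6) = 6/7 ≈ 0.85714)
j(q) = q² + 13*q/7 (j(q) = (q² + 6*q/7) + q = q² + 13*q/7)
k = -8 + √11/5 (k = -8 + √(12 - 1)/5 = -8 + √11/5 ≈ -7.3367)
(j(4) + 38)*k = ((⅐)*4*(13 + 7*4) + 38)*(-8 + √11/5) = ((⅐)*4*(13 + 28) + 38)*(-8 + √11/5) = ((⅐)*4*41 + 38)*(-8 + √11/5) = (164/7 + 38)*(-8 + √11/5) = 430*(-8 + √11/5)/7 = -3440/7 + 86*√11/7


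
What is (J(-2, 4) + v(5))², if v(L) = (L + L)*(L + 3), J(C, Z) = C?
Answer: 6084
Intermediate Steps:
v(L) = 2*L*(3 + L) (v(L) = (2*L)*(3 + L) = 2*L*(3 + L))
(J(-2, 4) + v(5))² = (-2 + 2*5*(3 + 5))² = (-2 + 2*5*8)² = (-2 + 80)² = 78² = 6084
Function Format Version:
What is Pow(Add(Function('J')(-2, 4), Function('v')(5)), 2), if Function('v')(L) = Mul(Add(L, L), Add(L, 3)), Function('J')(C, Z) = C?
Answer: 6084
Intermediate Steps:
Function('v')(L) = Mul(2, L, Add(3, L)) (Function('v')(L) = Mul(Mul(2, L), Add(3, L)) = Mul(2, L, Add(3, L)))
Pow(Add(Function('J')(-2, 4), Function('v')(5)), 2) = Pow(Add(-2, Mul(2, 5, Add(3, 5))), 2) = Pow(Add(-2, Mul(2, 5, 8)), 2) = Pow(Add(-2, 80), 2) = Pow(78, 2) = 6084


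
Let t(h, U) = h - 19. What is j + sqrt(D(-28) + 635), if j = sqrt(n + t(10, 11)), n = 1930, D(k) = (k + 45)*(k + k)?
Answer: sqrt(1921) + I*sqrt(317) ≈ 43.829 + 17.805*I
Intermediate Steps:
t(h, U) = -19 + h
D(k) = 2*k*(45 + k) (D(k) = (45 + k)*(2*k) = 2*k*(45 + k))
j = sqrt(1921) (j = sqrt(1930 + (-19 + 10)) = sqrt(1930 - 9) = sqrt(1921) ≈ 43.829)
j + sqrt(D(-28) + 635) = sqrt(1921) + sqrt(2*(-28)*(45 - 28) + 635) = sqrt(1921) + sqrt(2*(-28)*17 + 635) = sqrt(1921) + sqrt(-952 + 635) = sqrt(1921) + sqrt(-317) = sqrt(1921) + I*sqrt(317)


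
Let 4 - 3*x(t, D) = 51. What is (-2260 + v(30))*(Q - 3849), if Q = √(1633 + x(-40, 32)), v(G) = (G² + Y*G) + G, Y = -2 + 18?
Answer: 3271650 - 1700*√3639/3 ≈ 3.2375e+6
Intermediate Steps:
Y = 16
x(t, D) = -47/3 (x(t, D) = 4/3 - ⅓*51 = 4/3 - 17 = -47/3)
v(G) = G² + 17*G (v(G) = (G² + 16*G) + G = G² + 17*G)
Q = 2*√3639/3 (Q = √(1633 - 47/3) = √(4852/3) = 2*√3639/3 ≈ 40.216)
(-2260 + v(30))*(Q - 3849) = (-2260 + 30*(17 + 30))*(2*√3639/3 - 3849) = (-2260 + 30*47)*(-3849 + 2*√3639/3) = (-2260 + 1410)*(-3849 + 2*√3639/3) = -850*(-3849 + 2*√3639/3) = 3271650 - 1700*√3639/3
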